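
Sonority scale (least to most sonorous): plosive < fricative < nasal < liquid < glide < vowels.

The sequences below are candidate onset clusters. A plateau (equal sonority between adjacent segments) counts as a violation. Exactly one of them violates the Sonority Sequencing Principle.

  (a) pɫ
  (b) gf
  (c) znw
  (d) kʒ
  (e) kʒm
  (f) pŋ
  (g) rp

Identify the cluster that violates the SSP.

(a) pɫ: profile 1-4 — obeys.
(b) gf: profile 1-2 — obeys.
(c) znw: profile 2-3-5 — obeys.
(d) kʒ: profile 1-2 — obeys.
(e) kʒm: profile 1-2-3 — obeys.
(f) pŋ: profile 1-3 — obeys.
(g) rp: profile 4-1 — violates.

g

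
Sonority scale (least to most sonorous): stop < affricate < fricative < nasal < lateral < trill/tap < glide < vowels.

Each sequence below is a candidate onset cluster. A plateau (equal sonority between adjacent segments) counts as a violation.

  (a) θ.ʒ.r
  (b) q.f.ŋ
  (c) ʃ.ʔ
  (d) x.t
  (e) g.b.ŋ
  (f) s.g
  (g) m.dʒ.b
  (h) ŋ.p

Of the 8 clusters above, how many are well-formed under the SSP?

(a) sonority 3-3-6: ill-formed.
(b) sonority 1-3-4: well-formed.
(c) sonority 3-1: ill-formed.
(d) sonority 3-1: ill-formed.
(e) sonority 1-1-4: ill-formed.
(f) sonority 3-1: ill-formed.
(g) sonority 4-2-1: ill-formed.
(h) sonority 4-1: ill-formed.

1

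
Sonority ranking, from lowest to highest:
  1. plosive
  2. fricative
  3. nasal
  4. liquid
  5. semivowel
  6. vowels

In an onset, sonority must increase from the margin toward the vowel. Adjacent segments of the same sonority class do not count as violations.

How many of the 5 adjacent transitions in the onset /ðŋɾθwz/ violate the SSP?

2

/ð/: fricative = 2.
/ŋ/: nasal = 3.
/ɾ/: liquid = 4.
/θ/: fricative = 2.
/w/: semivowel = 5.
/z/: fricative = 2.
/ð/→/ŋ/: 2→3 (rises) — ok.
/ŋ/→/ɾ/: 3→4 (rises) — ok.
/ɾ/→/θ/: 4→2 (does not rise) — violation.
/θ/→/w/: 2→5 (rises) — ok.
/w/→/z/: 5→2 (does not rise) — violation.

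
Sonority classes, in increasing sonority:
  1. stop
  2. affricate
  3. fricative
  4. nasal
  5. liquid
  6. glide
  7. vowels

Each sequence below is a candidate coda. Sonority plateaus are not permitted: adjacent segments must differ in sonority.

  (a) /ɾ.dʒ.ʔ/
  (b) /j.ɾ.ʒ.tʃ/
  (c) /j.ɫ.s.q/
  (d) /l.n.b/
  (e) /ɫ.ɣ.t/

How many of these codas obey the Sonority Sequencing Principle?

(a) /ɾ.dʒ.ʔ/: profile 5-2-1 — obeys.
(b) /j.ɾ.ʒ.tʃ/: profile 6-5-3-2 — obeys.
(c) /j.ɫ.s.q/: profile 6-5-3-1 — obeys.
(d) /l.n.b/: profile 5-4-1 — obeys.
(e) /ɫ.ɣ.t/: profile 5-3-1 — obeys.

5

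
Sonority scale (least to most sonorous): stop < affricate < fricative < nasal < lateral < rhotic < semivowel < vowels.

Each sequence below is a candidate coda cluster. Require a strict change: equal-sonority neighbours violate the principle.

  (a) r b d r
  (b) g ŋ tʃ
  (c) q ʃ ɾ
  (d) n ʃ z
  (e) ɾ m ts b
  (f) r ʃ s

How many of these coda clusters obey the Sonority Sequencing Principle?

(a) 6-1-1-6 → violates
(b) 1-4-2 → violates
(c) 1-3-6 → violates
(d) 4-3-3 → violates
(e) 6-4-2-1 → obeys
(f) 6-3-3 → violates

1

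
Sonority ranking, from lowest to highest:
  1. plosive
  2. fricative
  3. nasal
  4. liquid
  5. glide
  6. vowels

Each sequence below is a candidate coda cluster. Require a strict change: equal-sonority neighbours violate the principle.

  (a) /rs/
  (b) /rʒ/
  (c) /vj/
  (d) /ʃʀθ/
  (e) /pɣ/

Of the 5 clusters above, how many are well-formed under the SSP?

2

(a) /rs/: profile 4-2 — obeys.
(b) /rʒ/: profile 4-2 — obeys.
(c) /vj/: profile 2-5 — violates.
(d) /ʃʀθ/: profile 2-4-2 — violates.
(e) /pɣ/: profile 1-2 — violates.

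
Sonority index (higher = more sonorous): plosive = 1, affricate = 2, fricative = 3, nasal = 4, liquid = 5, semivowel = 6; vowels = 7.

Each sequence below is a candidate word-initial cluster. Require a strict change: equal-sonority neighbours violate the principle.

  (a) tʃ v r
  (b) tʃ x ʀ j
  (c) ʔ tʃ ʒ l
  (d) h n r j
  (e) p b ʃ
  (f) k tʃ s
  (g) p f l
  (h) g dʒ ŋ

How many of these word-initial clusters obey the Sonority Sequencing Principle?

7

(a) sonority 2-3-5: well-formed.
(b) sonority 2-3-5-6: well-formed.
(c) sonority 1-2-3-5: well-formed.
(d) sonority 3-4-5-6: well-formed.
(e) sonority 1-1-3: ill-formed.
(f) sonority 1-2-3: well-formed.
(g) sonority 1-3-5: well-formed.
(h) sonority 1-2-4: well-formed.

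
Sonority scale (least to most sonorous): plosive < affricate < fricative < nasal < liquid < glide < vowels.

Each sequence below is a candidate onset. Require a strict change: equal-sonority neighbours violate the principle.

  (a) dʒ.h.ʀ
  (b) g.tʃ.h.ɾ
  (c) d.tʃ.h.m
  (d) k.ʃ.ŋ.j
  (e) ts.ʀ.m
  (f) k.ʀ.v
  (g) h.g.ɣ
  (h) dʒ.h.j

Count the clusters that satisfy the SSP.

(a) dʒ.h.ʀ: profile 2-3-5 — obeys.
(b) g.tʃ.h.ɾ: profile 1-2-3-5 — obeys.
(c) d.tʃ.h.m: profile 1-2-3-4 — obeys.
(d) k.ʃ.ŋ.j: profile 1-3-4-6 — obeys.
(e) ts.ʀ.m: profile 2-5-4 — violates.
(f) k.ʀ.v: profile 1-5-3 — violates.
(g) h.g.ɣ: profile 3-1-3 — violates.
(h) dʒ.h.j: profile 2-3-6 — obeys.

5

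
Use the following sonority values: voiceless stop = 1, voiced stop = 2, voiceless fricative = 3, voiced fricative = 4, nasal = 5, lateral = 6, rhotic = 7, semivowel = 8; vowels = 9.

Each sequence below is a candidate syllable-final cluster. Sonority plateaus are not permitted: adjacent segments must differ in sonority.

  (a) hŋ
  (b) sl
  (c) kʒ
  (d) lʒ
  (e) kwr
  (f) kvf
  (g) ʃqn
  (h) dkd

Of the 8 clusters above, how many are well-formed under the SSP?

1

(a) hŋ: profile 3-5 — violates.
(b) sl: profile 3-6 — violates.
(c) kʒ: profile 1-4 — violates.
(d) lʒ: profile 6-4 — obeys.
(e) kwr: profile 1-8-7 — violates.
(f) kvf: profile 1-4-3 — violates.
(g) ʃqn: profile 3-1-5 — violates.
(h) dkd: profile 2-1-2 — violates.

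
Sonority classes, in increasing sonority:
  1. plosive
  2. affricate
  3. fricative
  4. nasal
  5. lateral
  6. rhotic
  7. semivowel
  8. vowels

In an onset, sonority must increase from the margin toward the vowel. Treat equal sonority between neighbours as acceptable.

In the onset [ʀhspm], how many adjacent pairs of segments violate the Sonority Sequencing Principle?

2

/ʀ/: rhotic = 6.
/h/: fricative = 3.
/s/: fricative = 3.
/p/: plosive = 1.
/m/: nasal = 4.
/ʀ/→/h/: 6→3 (does not rise) — violation.
/h/→/s/: 3→3 (plateau, allowed) — ok.
/s/→/p/: 3→1 (does not rise) — violation.
/p/→/m/: 1→4 (rises) — ok.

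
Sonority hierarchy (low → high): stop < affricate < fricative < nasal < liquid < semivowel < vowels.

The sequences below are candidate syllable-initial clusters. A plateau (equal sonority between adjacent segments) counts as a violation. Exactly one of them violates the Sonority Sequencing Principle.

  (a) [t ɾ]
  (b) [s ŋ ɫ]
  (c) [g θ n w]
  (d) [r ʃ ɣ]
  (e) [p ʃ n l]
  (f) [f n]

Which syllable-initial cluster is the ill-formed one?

d

(a) sonority 1-5: well-formed.
(b) sonority 3-4-5: well-formed.
(c) sonority 1-3-4-6: well-formed.
(d) sonority 5-3-3: ill-formed.
(e) sonority 1-3-4-5: well-formed.
(f) sonority 3-4: well-formed.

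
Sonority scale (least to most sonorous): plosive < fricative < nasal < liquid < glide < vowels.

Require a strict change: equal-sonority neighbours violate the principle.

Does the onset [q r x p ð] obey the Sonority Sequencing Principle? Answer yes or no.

/q/: plosive = 1.
/r/: liquid = 4.
/x/: fricative = 2.
/p/: plosive = 1.
/ð/: fricative = 2.
The profile is 1-4-2-1-2. Between /r/ (4) and /x/ (2) sonority does not rise, so the cluster violates the SSP.

no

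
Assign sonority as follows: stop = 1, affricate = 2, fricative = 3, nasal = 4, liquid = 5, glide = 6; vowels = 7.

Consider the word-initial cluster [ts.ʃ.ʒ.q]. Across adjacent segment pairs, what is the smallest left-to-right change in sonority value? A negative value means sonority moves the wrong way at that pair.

-2

/ts/ — affricate, sonority 2.
/ʃ/ — fricative, sonority 3.
/ʒ/ — fricative, sonority 3.
/q/ — stop, sonority 1.
/ts/→/ʃ/: change +1.
/ʃ/→/ʒ/: change +0.
/ʒ/→/q/: change -2.
Minimum = -2.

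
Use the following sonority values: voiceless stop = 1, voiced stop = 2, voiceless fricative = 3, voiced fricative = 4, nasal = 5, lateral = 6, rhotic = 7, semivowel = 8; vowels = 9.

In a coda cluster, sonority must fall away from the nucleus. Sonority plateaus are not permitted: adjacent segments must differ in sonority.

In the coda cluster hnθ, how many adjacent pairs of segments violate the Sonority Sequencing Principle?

/h/ — voiceless fricative, sonority 3.
/n/ — nasal, sonority 5.
/θ/ — voiceless fricative, sonority 3.
/h/→/n/: 3→5 (does not fall) — violation.
/n/→/θ/: 5→3 (falls) — ok.

1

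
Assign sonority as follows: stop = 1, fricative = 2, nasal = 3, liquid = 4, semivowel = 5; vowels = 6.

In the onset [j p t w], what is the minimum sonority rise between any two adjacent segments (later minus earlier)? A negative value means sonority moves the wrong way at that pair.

/j/: semivowel = 5.
/p/: stop = 1.
/t/: stop = 1.
/w/: semivowel = 5.
/j/→/p/: change -4.
/p/→/t/: change +0.
/t/→/w/: change +4.
Minimum = -4.

-4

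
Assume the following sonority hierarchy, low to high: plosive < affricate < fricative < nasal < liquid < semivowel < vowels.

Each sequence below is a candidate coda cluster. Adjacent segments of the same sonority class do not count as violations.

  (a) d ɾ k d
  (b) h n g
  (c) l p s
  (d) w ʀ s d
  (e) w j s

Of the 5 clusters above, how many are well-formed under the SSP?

2

(a) d ɾ k d: profile 1-5-1-1 — violates.
(b) h n g: profile 3-4-1 — violates.
(c) l p s: profile 5-1-3 — violates.
(d) w ʀ s d: profile 6-5-3-1 — obeys.
(e) w j s: profile 6-6-3 — obeys.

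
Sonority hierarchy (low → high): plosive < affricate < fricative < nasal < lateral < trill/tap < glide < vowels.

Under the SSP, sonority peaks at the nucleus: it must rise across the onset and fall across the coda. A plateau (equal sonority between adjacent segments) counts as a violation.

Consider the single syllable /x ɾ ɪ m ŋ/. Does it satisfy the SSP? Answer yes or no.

no

Onset: /x/ is a fricative (sonority 3), /ɾ/ is a trill/tap (sonority 6); then the nucleus /ɪ/ (sonority 8).
Onset profile 3-6-8 — rises to the nucleus.
Coda: /m/ is a nasal (sonority 4), /ŋ/ is a nasal (sonority 4).
Coda profile 8-4-4 — does not strictly fall throughout.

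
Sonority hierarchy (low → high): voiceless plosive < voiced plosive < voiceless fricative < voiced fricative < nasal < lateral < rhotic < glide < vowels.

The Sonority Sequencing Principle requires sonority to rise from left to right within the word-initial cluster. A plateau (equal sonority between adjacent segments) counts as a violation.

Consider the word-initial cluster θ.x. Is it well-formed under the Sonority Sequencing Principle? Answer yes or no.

/θ/: voiceless fricative = 3.
/x/: voiceless fricative = 3.
The profile is 3-3. Between /θ/ (3) and /x/ (3) sonority does not rise, so the cluster violates the SSP.

no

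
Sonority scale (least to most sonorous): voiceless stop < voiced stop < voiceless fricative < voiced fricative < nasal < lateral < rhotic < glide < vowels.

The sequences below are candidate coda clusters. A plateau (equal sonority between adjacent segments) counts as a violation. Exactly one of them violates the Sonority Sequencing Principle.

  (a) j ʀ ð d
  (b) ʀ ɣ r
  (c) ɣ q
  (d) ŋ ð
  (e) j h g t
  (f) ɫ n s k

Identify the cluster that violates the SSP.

(a) 8-7-4-2 → obeys
(b) 7-4-7 → violates
(c) 4-1 → obeys
(d) 5-4 → obeys
(e) 8-3-2-1 → obeys
(f) 6-5-3-1 → obeys

b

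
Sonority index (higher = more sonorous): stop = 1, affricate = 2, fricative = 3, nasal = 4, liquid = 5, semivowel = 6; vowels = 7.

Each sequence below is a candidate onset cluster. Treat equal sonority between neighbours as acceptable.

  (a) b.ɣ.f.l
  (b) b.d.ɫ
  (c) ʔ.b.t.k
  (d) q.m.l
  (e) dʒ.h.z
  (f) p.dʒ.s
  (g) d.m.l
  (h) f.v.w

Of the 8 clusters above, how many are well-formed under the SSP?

8

(a) b.ɣ.f.l: profile 1-3-3-5 — obeys.
(b) b.d.ɫ: profile 1-1-5 — obeys.
(c) ʔ.b.t.k: profile 1-1-1-1 — obeys.
(d) q.m.l: profile 1-4-5 — obeys.
(e) dʒ.h.z: profile 2-3-3 — obeys.
(f) p.dʒ.s: profile 1-2-3 — obeys.
(g) d.m.l: profile 1-4-5 — obeys.
(h) f.v.w: profile 3-3-6 — obeys.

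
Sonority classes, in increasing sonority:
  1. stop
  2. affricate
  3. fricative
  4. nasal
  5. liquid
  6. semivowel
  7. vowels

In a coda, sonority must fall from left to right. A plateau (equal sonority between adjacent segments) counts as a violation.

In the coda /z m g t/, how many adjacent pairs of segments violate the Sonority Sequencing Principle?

2

/z/ — fricative, sonority 3.
/m/ — nasal, sonority 4.
/g/ — stop, sonority 1.
/t/ — stop, sonority 1.
/z/→/m/: 3→4 (does not fall) — violation.
/m/→/g/: 4→1 (falls) — ok.
/g/→/t/: 1→1 (plateau) — violation.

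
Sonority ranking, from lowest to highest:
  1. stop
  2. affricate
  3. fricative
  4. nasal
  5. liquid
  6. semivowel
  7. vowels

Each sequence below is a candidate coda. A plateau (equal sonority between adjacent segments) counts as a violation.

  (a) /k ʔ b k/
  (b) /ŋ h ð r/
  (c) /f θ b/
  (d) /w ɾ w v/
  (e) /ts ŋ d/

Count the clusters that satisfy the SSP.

(a) sonority 1-1-1-1: ill-formed.
(b) sonority 4-3-3-5: ill-formed.
(c) sonority 3-3-1: ill-formed.
(d) sonority 6-5-6-3: ill-formed.
(e) sonority 2-4-1: ill-formed.

0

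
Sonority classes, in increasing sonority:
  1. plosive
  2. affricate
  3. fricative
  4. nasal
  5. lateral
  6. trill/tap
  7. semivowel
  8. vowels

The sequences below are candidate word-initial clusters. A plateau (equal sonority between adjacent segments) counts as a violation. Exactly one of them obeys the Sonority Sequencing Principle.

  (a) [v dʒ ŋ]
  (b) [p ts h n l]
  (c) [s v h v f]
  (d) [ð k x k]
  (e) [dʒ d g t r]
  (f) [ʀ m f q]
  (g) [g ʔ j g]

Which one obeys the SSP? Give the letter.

(a) sonority 3-2-4: ill-formed.
(b) sonority 1-2-3-4-5: well-formed.
(c) sonority 3-3-3-3-3: ill-formed.
(d) sonority 3-1-3-1: ill-formed.
(e) sonority 2-1-1-1-6: ill-formed.
(f) sonority 6-4-3-1: ill-formed.
(g) sonority 1-1-7-1: ill-formed.

b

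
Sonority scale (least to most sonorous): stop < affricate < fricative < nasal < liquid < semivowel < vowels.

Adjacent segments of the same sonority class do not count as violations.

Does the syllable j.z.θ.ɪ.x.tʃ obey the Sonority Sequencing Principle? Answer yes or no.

no

Onset: /j/ is a semivowel (sonority 6), /z/ is a fricative (sonority 3), /θ/ is a fricative (sonority 3); then the nucleus /ɪ/ (sonority 7).
Onset profile 6-3-3-7 — does not rise throughout.
Coda: /x/ is a fricative (sonority 3), /tʃ/ is an affricate (sonority 2).
Coda profile 7-3-2 — falls from the nucleus.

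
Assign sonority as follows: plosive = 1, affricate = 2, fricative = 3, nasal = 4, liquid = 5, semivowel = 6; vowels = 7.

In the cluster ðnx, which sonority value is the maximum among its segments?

4

/ð/ is a fricative (sonority 3).
/n/ is a nasal (sonority 4).
/x/ is a fricative (sonority 3).
The maximum is 4.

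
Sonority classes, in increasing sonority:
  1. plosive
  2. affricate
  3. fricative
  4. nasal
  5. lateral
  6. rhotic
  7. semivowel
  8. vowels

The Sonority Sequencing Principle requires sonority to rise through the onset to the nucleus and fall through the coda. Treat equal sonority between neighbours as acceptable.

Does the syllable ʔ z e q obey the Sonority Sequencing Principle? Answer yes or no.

Onset: /ʔ/ is a plosive (sonority 1), /z/ is a fricative (sonority 3); then the nucleus /e/ (sonority 8).
Onset profile 1-3-8 — rises to the nucleus.
Coda: /q/ is a plosive (sonority 1).
Coda profile 8-1 — falls from the nucleus.

yes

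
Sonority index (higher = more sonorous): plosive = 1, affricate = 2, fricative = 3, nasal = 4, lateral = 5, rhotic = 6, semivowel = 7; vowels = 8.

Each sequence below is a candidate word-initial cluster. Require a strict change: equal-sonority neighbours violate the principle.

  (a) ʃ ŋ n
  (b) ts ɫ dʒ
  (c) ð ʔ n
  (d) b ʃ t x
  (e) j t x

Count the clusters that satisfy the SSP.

0

(a) 3-4-4 → violates
(b) 2-5-2 → violates
(c) 3-1-4 → violates
(d) 1-3-1-3 → violates
(e) 7-1-3 → violates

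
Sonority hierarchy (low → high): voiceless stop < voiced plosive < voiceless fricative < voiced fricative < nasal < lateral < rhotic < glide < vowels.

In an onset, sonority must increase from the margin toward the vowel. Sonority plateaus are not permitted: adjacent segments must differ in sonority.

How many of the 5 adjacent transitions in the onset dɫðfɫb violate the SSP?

/d/ — voiced plosive, sonority 2.
/ɫ/ — lateral, sonority 6.
/ð/ — voiced fricative, sonority 4.
/f/ — voiceless fricative, sonority 3.
/ɫ/ — lateral, sonority 6.
/b/ — voiced plosive, sonority 2.
/d/→/ɫ/: 2→6 (rises) — ok.
/ɫ/→/ð/: 6→4 (does not rise) — violation.
/ð/→/f/: 4→3 (does not rise) — violation.
/f/→/ɫ/: 3→6 (rises) — ok.
/ɫ/→/b/: 6→2 (does not rise) — violation.

3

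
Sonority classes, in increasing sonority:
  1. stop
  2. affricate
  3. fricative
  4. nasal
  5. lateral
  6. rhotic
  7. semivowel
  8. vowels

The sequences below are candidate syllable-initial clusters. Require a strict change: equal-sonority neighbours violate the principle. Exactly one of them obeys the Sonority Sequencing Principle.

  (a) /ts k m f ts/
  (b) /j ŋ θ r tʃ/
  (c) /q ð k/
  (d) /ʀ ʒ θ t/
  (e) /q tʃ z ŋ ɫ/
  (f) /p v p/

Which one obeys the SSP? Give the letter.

e

(a) 2-1-4-3-2 → violates
(b) 7-4-3-6-2 → violates
(c) 1-3-1 → violates
(d) 6-3-3-1 → violates
(e) 1-2-3-4-5 → obeys
(f) 1-3-1 → violates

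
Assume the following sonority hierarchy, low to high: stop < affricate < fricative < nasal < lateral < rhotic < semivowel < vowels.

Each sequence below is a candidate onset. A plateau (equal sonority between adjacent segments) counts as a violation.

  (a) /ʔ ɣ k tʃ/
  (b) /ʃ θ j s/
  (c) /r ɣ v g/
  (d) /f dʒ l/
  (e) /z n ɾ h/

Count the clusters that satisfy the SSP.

(a) 1-3-1-2 → violates
(b) 3-3-7-3 → violates
(c) 6-3-3-1 → violates
(d) 3-2-5 → violates
(e) 3-4-6-3 → violates

0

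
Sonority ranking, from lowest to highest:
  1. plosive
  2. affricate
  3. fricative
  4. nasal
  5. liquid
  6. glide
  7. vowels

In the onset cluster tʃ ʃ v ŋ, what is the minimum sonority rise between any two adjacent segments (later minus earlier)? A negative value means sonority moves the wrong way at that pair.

0

/tʃ/ — affricate, sonority 2.
/ʃ/ — fricative, sonority 3.
/v/ — fricative, sonority 3.
/ŋ/ — nasal, sonority 4.
/tʃ/→/ʃ/: change +1.
/ʃ/→/v/: change +0.
/v/→/ŋ/: change +1.
Minimum = 0.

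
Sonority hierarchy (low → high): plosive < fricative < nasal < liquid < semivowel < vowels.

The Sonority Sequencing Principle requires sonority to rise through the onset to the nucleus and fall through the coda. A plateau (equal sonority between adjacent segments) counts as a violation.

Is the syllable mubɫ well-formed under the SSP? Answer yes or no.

Onset: /m/ is a nasal (sonority 3); then the nucleus /u/ (sonority 6).
Onset profile 3-6 — rises to the nucleus.
Coda: /b/ is a plosive (sonority 1), /ɫ/ is a liquid (sonority 4).
Coda profile 6-1-4 — does not strictly fall throughout.

no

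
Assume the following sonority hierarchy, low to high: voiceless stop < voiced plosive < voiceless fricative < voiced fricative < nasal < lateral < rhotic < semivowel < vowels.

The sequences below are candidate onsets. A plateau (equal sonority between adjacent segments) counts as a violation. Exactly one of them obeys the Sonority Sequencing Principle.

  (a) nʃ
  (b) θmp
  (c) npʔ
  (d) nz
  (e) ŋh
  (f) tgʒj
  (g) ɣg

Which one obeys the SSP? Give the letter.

f

(a) sonority 5-3: ill-formed.
(b) sonority 3-5-1: ill-formed.
(c) sonority 5-1-1: ill-formed.
(d) sonority 5-4: ill-formed.
(e) sonority 5-3: ill-formed.
(f) sonority 1-2-4-8: well-formed.
(g) sonority 4-2: ill-formed.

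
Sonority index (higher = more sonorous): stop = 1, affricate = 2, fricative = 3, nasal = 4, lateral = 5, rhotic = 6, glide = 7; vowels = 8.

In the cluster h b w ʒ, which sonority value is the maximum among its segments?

/h/ is a fricative (sonority 3).
/b/ is a stop (sonority 1).
/w/ is a glide (sonority 7).
/ʒ/ is a fricative (sonority 3).
The maximum is 7.

7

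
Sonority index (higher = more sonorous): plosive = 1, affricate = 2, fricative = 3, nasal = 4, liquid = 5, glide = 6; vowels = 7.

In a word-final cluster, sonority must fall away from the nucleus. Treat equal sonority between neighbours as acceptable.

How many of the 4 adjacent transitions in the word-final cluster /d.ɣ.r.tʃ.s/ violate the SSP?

/d/ — plosive, sonority 1.
/ɣ/ — fricative, sonority 3.
/r/ — liquid, sonority 5.
/tʃ/ — affricate, sonority 2.
/s/ — fricative, sonority 3.
/d/→/ɣ/: 1→3 (does not fall) — violation.
/ɣ/→/r/: 3→5 (does not fall) — violation.
/r/→/tʃ/: 5→2 (falls) — ok.
/tʃ/→/s/: 2→3 (does not fall) — violation.

3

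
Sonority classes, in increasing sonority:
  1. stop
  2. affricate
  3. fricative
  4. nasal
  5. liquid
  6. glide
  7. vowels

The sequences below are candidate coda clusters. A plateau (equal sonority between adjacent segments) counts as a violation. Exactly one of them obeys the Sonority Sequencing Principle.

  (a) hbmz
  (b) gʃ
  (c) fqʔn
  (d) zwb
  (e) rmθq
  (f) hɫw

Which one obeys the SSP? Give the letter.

e

(a) sonority 3-1-4-3: ill-formed.
(b) sonority 1-3: ill-formed.
(c) sonority 3-1-1-4: ill-formed.
(d) sonority 3-6-1: ill-formed.
(e) sonority 5-4-3-1: well-formed.
(f) sonority 3-5-6: ill-formed.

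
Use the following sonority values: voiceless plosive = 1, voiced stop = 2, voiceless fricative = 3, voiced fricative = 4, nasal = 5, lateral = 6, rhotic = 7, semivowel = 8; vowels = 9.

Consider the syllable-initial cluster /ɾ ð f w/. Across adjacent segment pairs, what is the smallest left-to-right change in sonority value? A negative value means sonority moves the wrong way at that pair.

-3

/ɾ/: rhotic = 7.
/ð/: voiced fricative = 4.
/f/: voiceless fricative = 3.
/w/: semivowel = 8.
/ɾ/→/ð/: change -3.
/ð/→/f/: change -1.
/f/→/w/: change +5.
Minimum = -3.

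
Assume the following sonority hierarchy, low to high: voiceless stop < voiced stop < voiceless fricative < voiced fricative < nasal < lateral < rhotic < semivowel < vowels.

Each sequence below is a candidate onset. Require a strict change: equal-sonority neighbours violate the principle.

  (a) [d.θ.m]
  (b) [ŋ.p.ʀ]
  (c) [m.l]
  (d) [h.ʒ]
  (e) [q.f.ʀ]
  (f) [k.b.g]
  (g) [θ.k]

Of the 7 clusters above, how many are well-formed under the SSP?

4

(a) [d.θ.m]: profile 2-3-5 — obeys.
(b) [ŋ.p.ʀ]: profile 5-1-7 — violates.
(c) [m.l]: profile 5-6 — obeys.
(d) [h.ʒ]: profile 3-4 — obeys.
(e) [q.f.ʀ]: profile 1-3-7 — obeys.
(f) [k.b.g]: profile 1-2-2 — violates.
(g) [θ.k]: profile 3-1 — violates.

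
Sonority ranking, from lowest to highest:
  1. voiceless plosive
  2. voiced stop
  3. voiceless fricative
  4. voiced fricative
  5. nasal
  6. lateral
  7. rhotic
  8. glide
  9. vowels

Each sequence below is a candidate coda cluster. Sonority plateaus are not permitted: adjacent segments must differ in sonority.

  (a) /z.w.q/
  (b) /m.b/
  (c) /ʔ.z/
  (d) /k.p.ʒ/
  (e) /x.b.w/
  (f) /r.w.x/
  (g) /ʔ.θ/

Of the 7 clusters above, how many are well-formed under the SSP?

1

(a) /z.w.q/: profile 4-8-1 — violates.
(b) /m.b/: profile 5-2 — obeys.
(c) /ʔ.z/: profile 1-4 — violates.
(d) /k.p.ʒ/: profile 1-1-4 — violates.
(e) /x.b.w/: profile 3-2-8 — violates.
(f) /r.w.x/: profile 7-8-3 — violates.
(g) /ʔ.θ/: profile 1-3 — violates.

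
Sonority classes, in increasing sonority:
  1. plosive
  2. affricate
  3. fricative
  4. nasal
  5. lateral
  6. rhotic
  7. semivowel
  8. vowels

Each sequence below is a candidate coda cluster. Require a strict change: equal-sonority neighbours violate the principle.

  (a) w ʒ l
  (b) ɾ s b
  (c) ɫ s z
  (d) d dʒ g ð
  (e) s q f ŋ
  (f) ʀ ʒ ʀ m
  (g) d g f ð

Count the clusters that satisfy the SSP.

(a) 7-3-5 → violates
(b) 6-3-1 → obeys
(c) 5-3-3 → violates
(d) 1-2-1-3 → violates
(e) 3-1-3-4 → violates
(f) 6-3-6-4 → violates
(g) 1-1-3-3 → violates

1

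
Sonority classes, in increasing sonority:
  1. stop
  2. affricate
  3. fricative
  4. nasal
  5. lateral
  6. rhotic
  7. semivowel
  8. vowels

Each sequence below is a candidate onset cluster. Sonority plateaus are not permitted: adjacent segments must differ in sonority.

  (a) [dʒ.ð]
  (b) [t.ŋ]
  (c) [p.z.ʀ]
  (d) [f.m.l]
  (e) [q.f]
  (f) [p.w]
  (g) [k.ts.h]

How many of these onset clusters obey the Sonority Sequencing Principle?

7

(a) sonority 2-3: well-formed.
(b) sonority 1-4: well-formed.
(c) sonority 1-3-6: well-formed.
(d) sonority 3-4-5: well-formed.
(e) sonority 1-3: well-formed.
(f) sonority 1-7: well-formed.
(g) sonority 1-2-3: well-formed.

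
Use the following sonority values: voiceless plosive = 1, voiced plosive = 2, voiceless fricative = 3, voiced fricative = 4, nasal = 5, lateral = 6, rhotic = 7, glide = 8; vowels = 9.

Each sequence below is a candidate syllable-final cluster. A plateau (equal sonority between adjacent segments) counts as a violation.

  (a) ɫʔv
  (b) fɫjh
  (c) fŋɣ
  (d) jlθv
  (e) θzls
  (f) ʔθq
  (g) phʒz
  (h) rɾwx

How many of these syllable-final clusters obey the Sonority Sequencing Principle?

0

(a) ɫʔv: profile 6-1-4 — violates.
(b) fɫjh: profile 3-6-8-3 — violates.
(c) fŋɣ: profile 3-5-4 — violates.
(d) jlθv: profile 8-6-3-4 — violates.
(e) θzls: profile 3-4-6-3 — violates.
(f) ʔθq: profile 1-3-1 — violates.
(g) phʒz: profile 1-3-4-4 — violates.
(h) rɾwx: profile 7-7-8-3 — violates.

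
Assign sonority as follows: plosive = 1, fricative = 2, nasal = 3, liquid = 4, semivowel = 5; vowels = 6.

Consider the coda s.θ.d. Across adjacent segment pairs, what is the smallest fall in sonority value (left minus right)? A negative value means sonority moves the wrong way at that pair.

0

/s/ — fricative, sonority 2.
/θ/ — fricative, sonority 2.
/d/ — plosive, sonority 1.
/s/→/θ/: change +0.
/θ/→/d/: change +1.
Minimum = 0.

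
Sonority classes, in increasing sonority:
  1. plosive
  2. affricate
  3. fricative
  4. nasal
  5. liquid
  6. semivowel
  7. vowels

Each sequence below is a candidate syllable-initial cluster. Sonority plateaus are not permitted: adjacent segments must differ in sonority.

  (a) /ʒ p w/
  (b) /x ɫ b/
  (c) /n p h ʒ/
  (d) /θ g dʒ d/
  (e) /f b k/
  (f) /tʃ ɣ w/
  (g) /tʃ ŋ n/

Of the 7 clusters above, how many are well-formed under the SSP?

(a) /ʒ p w/: profile 3-1-6 — violates.
(b) /x ɫ b/: profile 3-5-1 — violates.
(c) /n p h ʒ/: profile 4-1-3-3 — violates.
(d) /θ g dʒ d/: profile 3-1-2-1 — violates.
(e) /f b k/: profile 3-1-1 — violates.
(f) /tʃ ɣ w/: profile 2-3-6 — obeys.
(g) /tʃ ŋ n/: profile 2-4-4 — violates.

1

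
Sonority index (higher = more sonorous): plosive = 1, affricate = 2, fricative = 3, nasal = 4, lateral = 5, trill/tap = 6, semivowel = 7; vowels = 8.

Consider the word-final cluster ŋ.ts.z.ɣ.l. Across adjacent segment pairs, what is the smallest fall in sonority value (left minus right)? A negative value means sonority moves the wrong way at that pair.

-2

/ŋ/ — nasal, sonority 4.
/ts/ — affricate, sonority 2.
/z/ — fricative, sonority 3.
/ɣ/ — fricative, sonority 3.
/l/ — lateral, sonority 5.
/ŋ/→/ts/: change +2.
/ts/→/z/: change -1.
/z/→/ɣ/: change +0.
/ɣ/→/l/: change -2.
Minimum = -2.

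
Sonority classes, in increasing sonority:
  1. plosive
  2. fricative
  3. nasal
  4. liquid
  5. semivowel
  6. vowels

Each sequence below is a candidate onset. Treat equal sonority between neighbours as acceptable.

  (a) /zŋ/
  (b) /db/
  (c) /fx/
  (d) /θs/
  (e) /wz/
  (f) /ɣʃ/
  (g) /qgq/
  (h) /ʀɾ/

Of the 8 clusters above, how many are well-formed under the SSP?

(a) 2-3 → obeys
(b) 1-1 → obeys
(c) 2-2 → obeys
(d) 2-2 → obeys
(e) 5-2 → violates
(f) 2-2 → obeys
(g) 1-1-1 → obeys
(h) 4-4 → obeys

7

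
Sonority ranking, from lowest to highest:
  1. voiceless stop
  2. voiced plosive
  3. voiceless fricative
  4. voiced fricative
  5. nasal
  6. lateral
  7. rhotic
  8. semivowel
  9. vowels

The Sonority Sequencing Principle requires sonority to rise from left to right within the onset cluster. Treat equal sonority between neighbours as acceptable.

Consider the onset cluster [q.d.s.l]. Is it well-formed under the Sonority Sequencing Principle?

yes

/q/: voiceless stop = 1.
/d/: voiced plosive = 2.
/s/: voiceless fricative = 3.
/l/: lateral = 6.
The profile 1-2-3-6 strictly rises, so the onset cluster satisfies the SSP.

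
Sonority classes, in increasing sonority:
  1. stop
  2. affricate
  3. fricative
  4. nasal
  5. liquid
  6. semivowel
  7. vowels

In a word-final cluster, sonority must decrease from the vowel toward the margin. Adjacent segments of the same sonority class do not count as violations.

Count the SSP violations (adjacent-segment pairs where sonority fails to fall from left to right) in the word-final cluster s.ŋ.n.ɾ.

/s/ is a fricative (sonority 3).
/ŋ/ is a nasal (sonority 4).
/n/ is a nasal (sonority 4).
/ɾ/ is a liquid (sonority 5).
/s/→/ŋ/: 3→4 (does not fall) — violation.
/ŋ/→/n/: 4→4 (plateau, allowed) — ok.
/n/→/ɾ/: 4→5 (does not fall) — violation.

2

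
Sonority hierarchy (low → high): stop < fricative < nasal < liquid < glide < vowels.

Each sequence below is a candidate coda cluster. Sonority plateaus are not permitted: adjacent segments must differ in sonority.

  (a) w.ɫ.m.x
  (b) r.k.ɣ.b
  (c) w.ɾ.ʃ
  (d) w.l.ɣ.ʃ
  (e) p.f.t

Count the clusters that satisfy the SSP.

2

(a) w.ɫ.m.x: profile 5-4-3-2 — obeys.
(b) r.k.ɣ.b: profile 4-1-2-1 — violates.
(c) w.ɾ.ʃ: profile 5-4-2 — obeys.
(d) w.l.ɣ.ʃ: profile 5-4-2-2 — violates.
(e) p.f.t: profile 1-2-1 — violates.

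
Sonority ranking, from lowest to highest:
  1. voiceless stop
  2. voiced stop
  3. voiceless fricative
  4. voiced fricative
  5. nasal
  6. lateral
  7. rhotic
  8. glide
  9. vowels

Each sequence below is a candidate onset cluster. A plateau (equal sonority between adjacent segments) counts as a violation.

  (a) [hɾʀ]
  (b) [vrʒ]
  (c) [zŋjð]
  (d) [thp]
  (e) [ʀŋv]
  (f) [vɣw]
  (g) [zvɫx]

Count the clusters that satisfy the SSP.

0

(a) [hɾʀ]: profile 3-7-7 — violates.
(b) [vrʒ]: profile 4-7-4 — violates.
(c) [zŋjð]: profile 4-5-8-4 — violates.
(d) [thp]: profile 1-3-1 — violates.
(e) [ʀŋv]: profile 7-5-4 — violates.
(f) [vɣw]: profile 4-4-8 — violates.
(g) [zvɫx]: profile 4-4-6-3 — violates.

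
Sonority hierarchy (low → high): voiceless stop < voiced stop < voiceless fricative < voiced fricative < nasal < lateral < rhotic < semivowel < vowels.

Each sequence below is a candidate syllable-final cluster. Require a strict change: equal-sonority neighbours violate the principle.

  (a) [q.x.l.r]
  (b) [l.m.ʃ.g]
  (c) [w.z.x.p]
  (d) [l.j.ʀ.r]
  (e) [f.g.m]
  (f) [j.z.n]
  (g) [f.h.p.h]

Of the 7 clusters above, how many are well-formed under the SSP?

(a) 1-3-6-7 → violates
(b) 6-5-3-2 → obeys
(c) 8-4-3-1 → obeys
(d) 6-8-7-7 → violates
(e) 3-2-5 → violates
(f) 8-4-5 → violates
(g) 3-3-1-3 → violates

2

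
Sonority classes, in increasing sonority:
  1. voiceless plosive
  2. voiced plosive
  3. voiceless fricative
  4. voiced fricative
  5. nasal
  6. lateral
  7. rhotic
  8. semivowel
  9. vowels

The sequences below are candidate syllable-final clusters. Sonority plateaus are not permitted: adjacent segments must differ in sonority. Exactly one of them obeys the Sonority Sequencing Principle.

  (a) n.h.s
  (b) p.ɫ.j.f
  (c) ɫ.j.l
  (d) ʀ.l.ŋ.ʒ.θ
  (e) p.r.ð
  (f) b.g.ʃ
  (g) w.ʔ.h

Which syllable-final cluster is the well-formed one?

d

(a) 5-3-3 → violates
(b) 1-6-8-3 → violates
(c) 6-8-6 → violates
(d) 7-6-5-4-3 → obeys
(e) 1-7-4 → violates
(f) 2-2-3 → violates
(g) 8-1-3 → violates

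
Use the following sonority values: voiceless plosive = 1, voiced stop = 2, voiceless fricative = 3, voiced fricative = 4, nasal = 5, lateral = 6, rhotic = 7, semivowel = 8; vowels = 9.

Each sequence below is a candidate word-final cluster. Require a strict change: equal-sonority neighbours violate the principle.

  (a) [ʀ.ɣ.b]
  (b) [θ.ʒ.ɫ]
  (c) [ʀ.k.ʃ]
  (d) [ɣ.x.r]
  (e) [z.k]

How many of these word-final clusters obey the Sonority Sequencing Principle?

2

(a) [ʀ.ɣ.b]: profile 7-4-2 — obeys.
(b) [θ.ʒ.ɫ]: profile 3-4-6 — violates.
(c) [ʀ.k.ʃ]: profile 7-1-3 — violates.
(d) [ɣ.x.r]: profile 4-3-7 — violates.
(e) [z.k]: profile 4-1 — obeys.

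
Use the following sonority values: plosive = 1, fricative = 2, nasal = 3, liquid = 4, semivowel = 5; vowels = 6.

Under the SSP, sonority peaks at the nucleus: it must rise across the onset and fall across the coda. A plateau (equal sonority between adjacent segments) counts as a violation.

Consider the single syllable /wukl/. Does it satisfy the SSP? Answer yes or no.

Onset: /w/ is a semivowel (sonority 5); then the nucleus /u/ (sonority 6).
Onset profile 5-6 — rises to the nucleus.
Coda: /k/ is a plosive (sonority 1), /l/ is a liquid (sonority 4).
Coda profile 6-1-4 — does not strictly fall throughout.

no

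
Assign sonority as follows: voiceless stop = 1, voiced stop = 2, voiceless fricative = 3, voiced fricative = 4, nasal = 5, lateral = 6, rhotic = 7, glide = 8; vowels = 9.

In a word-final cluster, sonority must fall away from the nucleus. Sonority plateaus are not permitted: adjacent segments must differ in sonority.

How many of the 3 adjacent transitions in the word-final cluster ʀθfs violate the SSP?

/ʀ/ is a rhotic (sonority 7).
/θ/ is a voiceless fricative (sonority 3).
/f/ is a voiceless fricative (sonority 3).
/s/ is a voiceless fricative (sonority 3).
/ʀ/→/θ/: 7→3 (falls) — ok.
/θ/→/f/: 3→3 (plateau) — violation.
/f/→/s/: 3→3 (plateau) — violation.

2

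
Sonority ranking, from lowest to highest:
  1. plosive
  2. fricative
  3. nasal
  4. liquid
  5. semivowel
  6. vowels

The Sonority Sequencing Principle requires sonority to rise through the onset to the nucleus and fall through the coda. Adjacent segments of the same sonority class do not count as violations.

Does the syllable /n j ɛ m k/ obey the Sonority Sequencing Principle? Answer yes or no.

yes

Onset: /n/ is a nasal (sonority 3), /j/ is a semivowel (sonority 5); then the nucleus /ɛ/ (sonority 6).
Onset profile 3-5-6 — rises to the nucleus.
Coda: /m/ is a nasal (sonority 3), /k/ is a plosive (sonority 1).
Coda profile 6-3-1 — falls from the nucleus.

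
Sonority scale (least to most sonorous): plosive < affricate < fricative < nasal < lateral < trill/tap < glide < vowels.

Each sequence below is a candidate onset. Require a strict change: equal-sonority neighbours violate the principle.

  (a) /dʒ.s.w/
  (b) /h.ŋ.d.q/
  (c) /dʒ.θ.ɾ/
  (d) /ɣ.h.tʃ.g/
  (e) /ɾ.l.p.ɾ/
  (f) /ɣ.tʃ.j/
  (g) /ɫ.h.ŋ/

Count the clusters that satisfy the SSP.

2

(a) /dʒ.s.w/: profile 2-3-7 — obeys.
(b) /h.ŋ.d.q/: profile 3-4-1-1 — violates.
(c) /dʒ.θ.ɾ/: profile 2-3-6 — obeys.
(d) /ɣ.h.tʃ.g/: profile 3-3-2-1 — violates.
(e) /ɾ.l.p.ɾ/: profile 6-5-1-6 — violates.
(f) /ɣ.tʃ.j/: profile 3-2-7 — violates.
(g) /ɫ.h.ŋ/: profile 5-3-4 — violates.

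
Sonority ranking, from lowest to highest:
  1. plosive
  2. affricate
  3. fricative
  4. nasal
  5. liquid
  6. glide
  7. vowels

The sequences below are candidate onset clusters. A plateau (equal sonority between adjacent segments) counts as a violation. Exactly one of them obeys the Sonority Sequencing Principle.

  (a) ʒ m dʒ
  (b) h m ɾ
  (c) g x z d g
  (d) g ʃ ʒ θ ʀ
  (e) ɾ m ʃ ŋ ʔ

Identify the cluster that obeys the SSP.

b

(a) sonority 3-4-2: ill-formed.
(b) sonority 3-4-5: well-formed.
(c) sonority 1-3-3-1-1: ill-formed.
(d) sonority 1-3-3-3-5: ill-formed.
(e) sonority 5-4-3-4-1: ill-formed.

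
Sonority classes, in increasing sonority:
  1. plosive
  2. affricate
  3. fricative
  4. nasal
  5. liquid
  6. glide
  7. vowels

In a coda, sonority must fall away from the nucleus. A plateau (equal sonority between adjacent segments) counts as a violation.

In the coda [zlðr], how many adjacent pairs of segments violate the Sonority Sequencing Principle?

2

/z/ is a fricative (sonority 3).
/l/ is a liquid (sonority 5).
/ð/ is a fricative (sonority 3).
/r/ is a liquid (sonority 5).
/z/→/l/: 3→5 (does not fall) — violation.
/l/→/ð/: 5→3 (falls) — ok.
/ð/→/r/: 3→5 (does not fall) — violation.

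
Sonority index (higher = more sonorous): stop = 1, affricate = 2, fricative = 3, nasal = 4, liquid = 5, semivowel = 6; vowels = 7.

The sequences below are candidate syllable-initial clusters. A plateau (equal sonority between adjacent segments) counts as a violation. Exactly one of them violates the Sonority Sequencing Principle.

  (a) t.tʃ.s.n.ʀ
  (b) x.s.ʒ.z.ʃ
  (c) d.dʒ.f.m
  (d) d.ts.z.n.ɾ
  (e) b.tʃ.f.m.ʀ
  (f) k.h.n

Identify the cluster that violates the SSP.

b

(a) t.tʃ.s.n.ʀ: profile 1-2-3-4-5 — obeys.
(b) x.s.ʒ.z.ʃ: profile 3-3-3-3-3 — violates.
(c) d.dʒ.f.m: profile 1-2-3-4 — obeys.
(d) d.ts.z.n.ɾ: profile 1-2-3-4-5 — obeys.
(e) b.tʃ.f.m.ʀ: profile 1-2-3-4-5 — obeys.
(f) k.h.n: profile 1-3-4 — obeys.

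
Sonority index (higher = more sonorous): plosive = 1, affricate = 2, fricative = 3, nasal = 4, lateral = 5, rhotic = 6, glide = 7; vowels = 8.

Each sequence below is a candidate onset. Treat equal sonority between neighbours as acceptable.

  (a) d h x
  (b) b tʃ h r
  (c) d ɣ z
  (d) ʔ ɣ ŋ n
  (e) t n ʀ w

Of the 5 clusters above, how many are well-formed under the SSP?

5

(a) sonority 1-3-3: well-formed.
(b) sonority 1-2-3-6: well-formed.
(c) sonority 1-3-3: well-formed.
(d) sonority 1-3-4-4: well-formed.
(e) sonority 1-4-6-7: well-formed.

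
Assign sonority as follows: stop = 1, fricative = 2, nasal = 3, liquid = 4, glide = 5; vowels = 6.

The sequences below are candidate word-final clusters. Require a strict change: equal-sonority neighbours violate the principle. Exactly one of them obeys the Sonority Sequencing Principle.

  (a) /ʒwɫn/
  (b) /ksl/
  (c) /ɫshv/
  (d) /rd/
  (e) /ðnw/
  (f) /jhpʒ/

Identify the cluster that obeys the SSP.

(a) 2-5-4-3 → violates
(b) 1-2-4 → violates
(c) 4-2-2-2 → violates
(d) 4-1 → obeys
(e) 2-3-5 → violates
(f) 5-2-1-2 → violates

d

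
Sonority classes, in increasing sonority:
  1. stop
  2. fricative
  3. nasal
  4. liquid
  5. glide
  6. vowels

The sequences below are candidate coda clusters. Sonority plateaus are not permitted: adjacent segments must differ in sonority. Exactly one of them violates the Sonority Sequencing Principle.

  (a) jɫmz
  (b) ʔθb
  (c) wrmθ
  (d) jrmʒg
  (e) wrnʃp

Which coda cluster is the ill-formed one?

(a) 5-4-3-2 → obeys
(b) 1-2-1 → violates
(c) 5-4-3-2 → obeys
(d) 5-4-3-2-1 → obeys
(e) 5-4-3-2-1 → obeys

b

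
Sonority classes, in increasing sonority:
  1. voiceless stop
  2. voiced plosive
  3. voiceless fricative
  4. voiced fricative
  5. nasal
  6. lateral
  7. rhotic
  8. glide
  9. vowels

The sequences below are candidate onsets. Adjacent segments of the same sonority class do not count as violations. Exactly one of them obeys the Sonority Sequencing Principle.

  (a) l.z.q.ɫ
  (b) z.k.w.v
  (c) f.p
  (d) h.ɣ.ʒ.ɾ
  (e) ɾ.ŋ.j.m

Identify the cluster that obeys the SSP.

d

(a) l.z.q.ɫ: profile 6-4-1-6 — violates.
(b) z.k.w.v: profile 4-1-8-4 — violates.
(c) f.p: profile 3-1 — violates.
(d) h.ɣ.ʒ.ɾ: profile 3-4-4-7 — obeys.
(e) ɾ.ŋ.j.m: profile 7-5-8-5 — violates.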